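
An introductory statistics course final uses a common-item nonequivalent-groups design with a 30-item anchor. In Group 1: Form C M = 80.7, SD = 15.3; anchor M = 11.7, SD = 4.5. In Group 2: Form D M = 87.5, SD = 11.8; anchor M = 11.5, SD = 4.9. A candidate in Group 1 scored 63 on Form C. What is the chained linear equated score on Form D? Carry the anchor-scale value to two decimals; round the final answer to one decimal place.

Form C → anchor (Group 1): v = (4.5/15.3)(63 − 80.7) + 11.7 = 6.49
anchor → Form D (Group 2): y = (11.8/4.9)(6.49 − 11.5) + 87.5 = 75.4

75.4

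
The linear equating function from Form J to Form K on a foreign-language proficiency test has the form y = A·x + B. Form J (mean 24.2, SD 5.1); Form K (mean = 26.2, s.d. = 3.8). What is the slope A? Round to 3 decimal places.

0.745

A = SD_Y / SD_X = 3.8 / 5.1 = 0.745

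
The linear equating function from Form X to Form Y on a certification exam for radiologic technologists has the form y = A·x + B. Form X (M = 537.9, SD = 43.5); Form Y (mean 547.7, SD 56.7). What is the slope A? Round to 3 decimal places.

1.303

A = SD_Y / SD_X = 56.7 / 43.5 = 1.303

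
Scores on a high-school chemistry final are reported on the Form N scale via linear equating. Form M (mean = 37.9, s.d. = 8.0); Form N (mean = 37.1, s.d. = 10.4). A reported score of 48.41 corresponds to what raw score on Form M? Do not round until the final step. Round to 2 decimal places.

Invert y = (SD_Y/SD_X)(x − M_X) + M_Y:
x = (SD_X/SD_Y)(y − M_Y) + M_X = (8.0/10.4)(48.41 − 37.1) + 37.9
x = 0.769231 × 11.310 + 37.9 = 46.60

46.60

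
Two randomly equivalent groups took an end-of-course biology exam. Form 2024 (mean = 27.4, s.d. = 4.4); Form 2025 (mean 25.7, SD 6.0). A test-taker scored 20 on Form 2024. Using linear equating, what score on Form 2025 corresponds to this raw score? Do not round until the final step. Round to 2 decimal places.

Linear equating: y = (SD_Y/SD_X)(x − M_X) + M_Y
y = (6.0/4.4)(20 − 27.4) + 25.7
y = 1.363636 × -7.4 + 25.7 = -10.0909 + 25.7 = 15.61

15.61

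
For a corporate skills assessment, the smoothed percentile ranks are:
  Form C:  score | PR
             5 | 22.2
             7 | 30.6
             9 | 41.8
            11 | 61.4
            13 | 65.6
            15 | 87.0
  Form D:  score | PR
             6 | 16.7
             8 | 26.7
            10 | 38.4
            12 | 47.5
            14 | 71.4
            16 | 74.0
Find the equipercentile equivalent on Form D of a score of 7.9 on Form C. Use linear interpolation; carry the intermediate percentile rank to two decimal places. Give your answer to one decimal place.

PR of 7.9 on Form C: 30.6 + (7.9 − 7)/(9 − 7) × (41.8 − 30.6) = 35.64
On Form D, PR 35.64 falls between score 8 (PR 26.7) and 10 (PR 38.4).
Interpolate: 8 + (35.64 − 26.7)/(38.4 − 26.7) × (10 − 8) = 9.5

9.5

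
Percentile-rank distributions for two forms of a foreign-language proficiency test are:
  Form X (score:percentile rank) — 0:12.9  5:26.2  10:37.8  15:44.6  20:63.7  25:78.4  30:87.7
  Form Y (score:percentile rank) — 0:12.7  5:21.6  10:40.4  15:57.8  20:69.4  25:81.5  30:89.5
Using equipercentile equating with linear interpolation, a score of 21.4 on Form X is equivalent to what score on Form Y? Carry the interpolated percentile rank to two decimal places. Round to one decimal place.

PR of 21.4 on Form X: 63.7 + (21.4 − 20)/(25 − 20) × (78.4 − 63.7) = 67.82
On Form Y, PR 67.82 falls between score 15 (PR 57.8) and 20 (PR 69.4).
Interpolate: 15 + (67.82 − 57.8)/(69.4 − 57.8) × (20 − 15) = 19.3

19.3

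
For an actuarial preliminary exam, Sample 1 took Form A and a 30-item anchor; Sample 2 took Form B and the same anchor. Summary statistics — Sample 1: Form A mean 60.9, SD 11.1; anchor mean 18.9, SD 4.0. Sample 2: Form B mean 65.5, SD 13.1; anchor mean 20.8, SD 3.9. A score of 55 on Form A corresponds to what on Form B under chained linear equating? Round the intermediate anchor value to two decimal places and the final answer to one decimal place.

52.0

Form A → anchor (Sample 1): v = (4.0/11.1)(55 − 60.9) + 18.9 = 16.77
anchor → Form B (Sample 2): y = (13.1/3.9)(16.77 − 20.8) + 65.5 = 52.0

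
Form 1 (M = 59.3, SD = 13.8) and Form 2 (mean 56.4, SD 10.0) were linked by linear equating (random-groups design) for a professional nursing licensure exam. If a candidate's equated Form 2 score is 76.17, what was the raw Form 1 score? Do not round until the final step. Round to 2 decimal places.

Invert y = (SD_Y/SD_X)(x − M_X) + M_Y:
x = (SD_X/SD_Y)(y − M_Y) + M_X = (13.8/10.0)(76.17 − 56.4) + 59.3
x = 1.380000 × 19.770 + 59.3 = 86.58

86.58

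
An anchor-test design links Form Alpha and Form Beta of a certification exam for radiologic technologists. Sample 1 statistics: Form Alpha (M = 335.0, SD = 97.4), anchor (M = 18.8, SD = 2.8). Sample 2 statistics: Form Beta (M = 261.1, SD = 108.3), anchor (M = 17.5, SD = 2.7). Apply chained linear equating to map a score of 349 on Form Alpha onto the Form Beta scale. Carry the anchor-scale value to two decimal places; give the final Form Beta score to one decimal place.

329.3

Form Alpha → anchor (Sample 1): v = (2.8/97.4)(349 − 335.0) + 18.8 = 19.20
anchor → Form Beta (Sample 2): y = (108.3/2.7)(19.20 − 17.5) + 261.1 = 329.3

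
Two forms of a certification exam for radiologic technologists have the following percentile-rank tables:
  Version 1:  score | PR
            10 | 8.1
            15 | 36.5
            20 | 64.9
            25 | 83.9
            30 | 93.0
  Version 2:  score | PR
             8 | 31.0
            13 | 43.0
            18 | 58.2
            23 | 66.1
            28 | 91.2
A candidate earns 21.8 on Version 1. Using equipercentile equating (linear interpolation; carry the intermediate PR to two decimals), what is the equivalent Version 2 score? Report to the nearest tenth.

PR of 21.8 on Version 1: 64.9 + (21.8 − 20)/(25 − 20) × (83.9 − 64.9) = 71.74
On Version 2, PR 71.74 falls between score 23 (PR 66.1) and 28 (PR 91.2).
Interpolate: 23 + (71.74 − 66.1)/(91.2 − 66.1) × (28 − 23) = 24.1

24.1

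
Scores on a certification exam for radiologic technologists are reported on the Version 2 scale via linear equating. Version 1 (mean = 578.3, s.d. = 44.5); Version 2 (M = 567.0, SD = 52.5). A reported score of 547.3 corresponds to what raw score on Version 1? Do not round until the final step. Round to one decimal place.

Invert y = (SD_Y/SD_X)(x − M_X) + M_Y:
x = (SD_X/SD_Y)(y − M_Y) + M_X = (44.5/52.5)(547.3 − 567.0) + 578.3
x = 0.847619 × -19.700 + 578.3 = 561.6

561.6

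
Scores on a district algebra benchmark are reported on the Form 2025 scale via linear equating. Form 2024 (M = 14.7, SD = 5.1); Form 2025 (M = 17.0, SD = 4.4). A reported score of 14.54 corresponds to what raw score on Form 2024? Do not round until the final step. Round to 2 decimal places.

Invert y = (SD_Y/SD_X)(x − M_X) + M_Y:
x = (SD_X/SD_Y)(y − M_Y) + M_X = (5.1/4.4)(14.54 − 17.0) + 14.7
x = 1.159091 × -2.460 + 14.7 = 11.85

11.85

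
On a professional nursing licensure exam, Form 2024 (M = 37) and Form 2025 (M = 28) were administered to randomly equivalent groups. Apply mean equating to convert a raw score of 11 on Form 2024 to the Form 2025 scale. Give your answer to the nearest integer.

2

Mean equating: y = x + (M_Y − M_X) = 11 + (28 − 37) = 2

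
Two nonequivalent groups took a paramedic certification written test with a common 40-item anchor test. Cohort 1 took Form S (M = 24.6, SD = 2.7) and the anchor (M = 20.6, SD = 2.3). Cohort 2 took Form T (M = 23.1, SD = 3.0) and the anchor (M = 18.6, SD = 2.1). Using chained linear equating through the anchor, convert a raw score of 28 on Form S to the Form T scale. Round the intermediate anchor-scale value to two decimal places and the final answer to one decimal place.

30.1

Form S → anchor (Cohort 1): v = (2.3/2.7)(28 − 24.6) + 20.6 = 23.50
anchor → Form T (Cohort 2): y = (3.0/2.1)(23.50 − 18.6) + 23.1 = 30.1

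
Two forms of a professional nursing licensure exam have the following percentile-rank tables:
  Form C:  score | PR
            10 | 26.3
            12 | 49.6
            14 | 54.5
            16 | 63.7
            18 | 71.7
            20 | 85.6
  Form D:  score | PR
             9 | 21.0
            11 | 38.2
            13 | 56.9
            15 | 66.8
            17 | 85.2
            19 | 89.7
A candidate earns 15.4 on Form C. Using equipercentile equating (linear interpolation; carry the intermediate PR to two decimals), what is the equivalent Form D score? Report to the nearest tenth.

PR of 15.4 on Form C: 54.5 + (15.4 − 14)/(16 − 14) × (63.7 − 54.5) = 60.94
On Form D, PR 60.94 falls between score 13 (PR 56.9) and 15 (PR 66.8).
Interpolate: 13 + (60.94 − 56.9)/(66.8 − 56.9) × (15 − 13) = 13.8

13.8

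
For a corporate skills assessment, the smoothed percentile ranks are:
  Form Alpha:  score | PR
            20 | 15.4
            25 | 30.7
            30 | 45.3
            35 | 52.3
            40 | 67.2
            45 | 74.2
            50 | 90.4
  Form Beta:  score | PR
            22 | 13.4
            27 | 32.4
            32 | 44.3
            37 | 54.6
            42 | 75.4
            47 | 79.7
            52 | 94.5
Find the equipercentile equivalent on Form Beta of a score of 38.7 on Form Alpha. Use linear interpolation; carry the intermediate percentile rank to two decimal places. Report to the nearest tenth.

PR of 38.7 on Form Alpha: 52.3 + (38.7 − 35)/(40 − 35) × (67.2 − 52.3) = 63.33
On Form Beta, PR 63.33 falls between score 37 (PR 54.6) and 42 (PR 75.4).
Interpolate: 37 + (63.33 − 54.6)/(75.4 − 54.6) × (42 − 37) = 39.1

39.1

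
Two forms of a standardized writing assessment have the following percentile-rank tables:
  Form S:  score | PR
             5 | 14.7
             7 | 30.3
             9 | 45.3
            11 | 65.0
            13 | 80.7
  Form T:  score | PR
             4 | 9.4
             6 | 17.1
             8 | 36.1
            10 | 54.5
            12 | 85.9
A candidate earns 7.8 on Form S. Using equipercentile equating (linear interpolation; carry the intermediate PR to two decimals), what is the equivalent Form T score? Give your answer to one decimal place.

8.0

PR of 7.8 on Form S: 30.3 + (7.8 − 7)/(9 − 7) × (45.3 − 30.3) = 36.30
On Form T, PR 36.30 falls between score 8 (PR 36.1) and 10 (PR 54.5).
Interpolate: 8 + (36.30 − 36.1)/(54.5 − 36.1) × (10 − 8) = 8.0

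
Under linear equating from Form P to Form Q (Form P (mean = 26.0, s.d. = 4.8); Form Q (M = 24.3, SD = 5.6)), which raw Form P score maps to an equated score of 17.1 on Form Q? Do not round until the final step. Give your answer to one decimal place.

19.8

Invert y = (SD_Y/SD_X)(x − M_X) + M_Y:
x = (SD_X/SD_Y)(y − M_Y) + M_X = (4.8/5.6)(17.1 − 24.3) + 26.0
x = 0.857143 × -7.200 + 26.0 = 19.8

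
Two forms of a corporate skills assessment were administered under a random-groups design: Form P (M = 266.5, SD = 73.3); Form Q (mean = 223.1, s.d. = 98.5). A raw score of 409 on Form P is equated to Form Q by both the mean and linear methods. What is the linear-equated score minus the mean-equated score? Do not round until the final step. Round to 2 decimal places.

Mean-equated: 409 + (223.1 − 266.5) = 365.60
Linear-equated: (98.5/73.3)(409 − 266.5) + 223.1 = 414.590
Difference = 414.590 − 365.60 = 48.99

48.99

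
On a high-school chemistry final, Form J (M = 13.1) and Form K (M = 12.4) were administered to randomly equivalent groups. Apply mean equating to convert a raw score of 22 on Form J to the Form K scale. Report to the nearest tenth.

21.3

Mean equating: y = x + (M_Y − M_X) = 22 + (12.4 − 13.1) = 21.3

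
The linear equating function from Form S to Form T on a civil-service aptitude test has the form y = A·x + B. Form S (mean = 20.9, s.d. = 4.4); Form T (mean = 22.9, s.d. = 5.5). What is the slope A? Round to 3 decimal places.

1.250

A = SD_Y / SD_X = 5.5 / 4.4 = 1.250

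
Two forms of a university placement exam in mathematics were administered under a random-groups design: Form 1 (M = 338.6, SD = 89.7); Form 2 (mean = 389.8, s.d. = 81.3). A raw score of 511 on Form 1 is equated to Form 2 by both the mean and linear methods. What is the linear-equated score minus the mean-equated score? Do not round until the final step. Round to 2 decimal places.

-16.14

Mean-equated: 511 + (389.8 − 338.6) = 562.20
Linear-equated: (81.3/89.7)(511 − 338.6) + 389.8 = 546.056
Difference = 546.056 − 562.20 = -16.14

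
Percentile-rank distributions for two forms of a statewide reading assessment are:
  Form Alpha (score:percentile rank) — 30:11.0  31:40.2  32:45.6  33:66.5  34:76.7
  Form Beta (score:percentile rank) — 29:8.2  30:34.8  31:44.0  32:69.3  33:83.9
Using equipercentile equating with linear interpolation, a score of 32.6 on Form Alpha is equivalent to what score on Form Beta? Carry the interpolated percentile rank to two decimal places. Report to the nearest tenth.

PR of 32.6 on Form Alpha: 45.6 + (32.6 − 32)/(33 − 32) × (66.5 − 45.6) = 58.14
On Form Beta, PR 58.14 falls between score 31 (PR 44.0) and 32 (PR 69.3).
Interpolate: 31 + (58.14 − 44.0)/(69.3 − 44.0) × (32 − 31) = 31.6

31.6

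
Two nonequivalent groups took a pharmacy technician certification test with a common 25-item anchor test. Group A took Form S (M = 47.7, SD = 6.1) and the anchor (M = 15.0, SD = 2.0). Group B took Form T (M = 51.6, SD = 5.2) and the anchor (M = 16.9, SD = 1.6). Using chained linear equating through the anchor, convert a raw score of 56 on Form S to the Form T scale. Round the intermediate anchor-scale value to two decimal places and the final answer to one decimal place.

Form S → anchor (Group A): v = (2.0/6.1)(56 − 47.7) + 15.0 = 17.72
anchor → Form T (Group B): y = (5.2/1.6)(17.72 − 16.9) + 51.6 = 54.3

54.3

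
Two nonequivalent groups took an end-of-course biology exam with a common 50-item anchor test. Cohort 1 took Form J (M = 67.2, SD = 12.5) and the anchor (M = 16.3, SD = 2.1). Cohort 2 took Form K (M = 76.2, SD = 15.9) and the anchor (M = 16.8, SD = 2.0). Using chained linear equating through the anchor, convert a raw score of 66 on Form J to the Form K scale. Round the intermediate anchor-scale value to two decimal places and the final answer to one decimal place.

70.6

Form J → anchor (Cohort 1): v = (2.1/12.5)(66 − 67.2) + 16.3 = 16.10
anchor → Form K (Cohort 2): y = (15.9/2.0)(16.10 − 16.8) + 76.2 = 70.6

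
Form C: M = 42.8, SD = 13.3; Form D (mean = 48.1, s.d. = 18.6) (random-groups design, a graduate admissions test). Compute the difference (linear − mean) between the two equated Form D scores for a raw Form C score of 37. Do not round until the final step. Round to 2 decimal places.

Mean-equated: 37 + (48.1 − 42.8) = 42.30
Linear-equated: (18.6/13.3)(37 − 42.8) + 48.1 = 39.989
Difference = 39.989 − 42.30 = -2.31

-2.31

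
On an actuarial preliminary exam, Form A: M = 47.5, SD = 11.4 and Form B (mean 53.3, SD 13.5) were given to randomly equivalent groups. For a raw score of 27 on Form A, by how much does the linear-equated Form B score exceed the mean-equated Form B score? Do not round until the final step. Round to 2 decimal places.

-3.78

Mean-equated: 27 + (53.3 − 47.5) = 32.80
Linear-equated: (13.5/11.4)(27 − 47.5) + 53.3 = 29.024
Difference = 29.024 − 32.80 = -3.78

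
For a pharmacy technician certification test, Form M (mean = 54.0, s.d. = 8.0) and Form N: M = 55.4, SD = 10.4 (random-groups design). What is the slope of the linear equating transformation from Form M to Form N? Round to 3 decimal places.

1.300

A = SD_Y / SD_X = 10.4 / 8.0 = 1.300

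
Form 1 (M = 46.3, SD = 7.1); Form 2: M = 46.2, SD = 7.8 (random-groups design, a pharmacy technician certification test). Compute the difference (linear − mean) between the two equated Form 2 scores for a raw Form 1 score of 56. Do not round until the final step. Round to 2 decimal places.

0.96

Mean-equated: 56 + (46.2 − 46.3) = 55.90
Linear-equated: (7.8/7.1)(56 − 46.3) + 46.2 = 56.856
Difference = 56.856 − 55.90 = 0.96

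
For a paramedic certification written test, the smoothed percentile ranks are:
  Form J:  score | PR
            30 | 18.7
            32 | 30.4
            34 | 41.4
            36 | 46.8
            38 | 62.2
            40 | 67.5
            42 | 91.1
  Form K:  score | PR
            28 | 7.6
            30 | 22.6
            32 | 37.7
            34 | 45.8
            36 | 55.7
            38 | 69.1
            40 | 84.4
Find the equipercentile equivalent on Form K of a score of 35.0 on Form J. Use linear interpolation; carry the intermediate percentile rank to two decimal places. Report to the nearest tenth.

PR of 35.0 on Form J: 41.4 + (35.0 − 34)/(36 − 34) × (46.8 − 41.4) = 44.10
On Form K, PR 44.10 falls between score 32 (PR 37.7) and 34 (PR 45.8).
Interpolate: 32 + (44.10 − 37.7)/(45.8 − 37.7) × (34 − 32) = 33.6

33.6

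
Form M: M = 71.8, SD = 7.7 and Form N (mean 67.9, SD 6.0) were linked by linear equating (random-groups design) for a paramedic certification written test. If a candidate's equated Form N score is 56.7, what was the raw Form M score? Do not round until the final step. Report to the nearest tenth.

Invert y = (SD_Y/SD_X)(x − M_X) + M_Y:
x = (SD_X/SD_Y)(y − M_Y) + M_X = (7.7/6.0)(56.7 − 67.9) + 71.8
x = 1.283333 × -11.200 + 71.8 = 57.4

57.4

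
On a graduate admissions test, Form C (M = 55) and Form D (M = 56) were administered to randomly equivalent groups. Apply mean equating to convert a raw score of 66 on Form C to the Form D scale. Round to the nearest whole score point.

67

Mean equating: y = x + (M_Y − M_X) = 66 + (56 − 55) = 67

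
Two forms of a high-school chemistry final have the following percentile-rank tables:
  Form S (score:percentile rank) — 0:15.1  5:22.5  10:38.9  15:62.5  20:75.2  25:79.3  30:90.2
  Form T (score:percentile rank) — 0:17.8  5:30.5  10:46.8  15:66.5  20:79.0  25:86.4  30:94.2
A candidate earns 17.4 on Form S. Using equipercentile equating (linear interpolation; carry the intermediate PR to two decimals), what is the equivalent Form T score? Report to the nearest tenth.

15.8

PR of 17.4 on Form S: 62.5 + (17.4 − 15)/(20 − 15) × (75.2 − 62.5) = 68.60
On Form T, PR 68.60 falls between score 15 (PR 66.5) and 20 (PR 79.0).
Interpolate: 15 + (68.60 − 66.5)/(79.0 − 66.5) × (20 − 15) = 15.8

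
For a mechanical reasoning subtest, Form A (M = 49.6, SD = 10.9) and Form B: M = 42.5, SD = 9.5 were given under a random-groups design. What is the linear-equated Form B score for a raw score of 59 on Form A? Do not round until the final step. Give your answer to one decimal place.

Linear equating: y = (SD_Y/SD_X)(x − M_X) + M_Y
y = (9.5/10.9)(59 − 49.6) + 42.5
y = 0.871560 × 9.4 + 42.5 = 8.1927 + 42.5 = 50.7

50.7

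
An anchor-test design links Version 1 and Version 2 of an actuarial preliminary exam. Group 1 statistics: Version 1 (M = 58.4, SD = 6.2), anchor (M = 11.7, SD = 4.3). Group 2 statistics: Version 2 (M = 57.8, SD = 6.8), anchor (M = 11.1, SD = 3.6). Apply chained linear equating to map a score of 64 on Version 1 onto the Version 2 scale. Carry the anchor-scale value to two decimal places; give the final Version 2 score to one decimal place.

Version 1 → anchor (Group 1): v = (4.3/6.2)(64 − 58.4) + 11.7 = 15.58
anchor → Version 2 (Group 2): y = (6.8/3.6)(15.58 − 11.1) + 57.8 = 66.3

66.3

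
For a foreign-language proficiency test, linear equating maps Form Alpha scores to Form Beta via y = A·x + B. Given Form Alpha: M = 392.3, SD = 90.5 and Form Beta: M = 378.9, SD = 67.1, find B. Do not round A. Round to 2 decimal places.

88.03

A = SD_Y / SD_X = 67.1 / 90.5 = 0.741436
B = M_Y − A·M_X = 378.9 − 0.741436 × 392.3 = 88.03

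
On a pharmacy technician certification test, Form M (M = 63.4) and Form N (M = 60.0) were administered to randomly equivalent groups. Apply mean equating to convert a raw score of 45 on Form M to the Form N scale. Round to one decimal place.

Mean equating: y = x + (M_Y − M_X) = 45 + (60.0 − 63.4) = 41.6

41.6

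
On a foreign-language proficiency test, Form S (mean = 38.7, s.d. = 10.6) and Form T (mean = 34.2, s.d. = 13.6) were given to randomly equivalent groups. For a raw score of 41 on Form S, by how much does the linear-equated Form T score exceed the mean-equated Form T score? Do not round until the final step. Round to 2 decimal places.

0.65

Mean-equated: 41 + (34.2 − 38.7) = 36.50
Linear-equated: (13.6/10.6)(41 − 38.7) + 34.2 = 37.151
Difference = 37.151 − 36.50 = 0.65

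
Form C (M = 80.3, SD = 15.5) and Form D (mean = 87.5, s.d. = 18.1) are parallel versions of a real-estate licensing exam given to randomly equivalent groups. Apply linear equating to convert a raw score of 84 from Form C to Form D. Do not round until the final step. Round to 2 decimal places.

91.82

Linear equating: y = (SD_Y/SD_X)(x − M_X) + M_Y
y = (18.1/15.5)(84 − 80.3) + 87.5
y = 1.167742 × 3.7 + 87.5 = 4.3206 + 87.5 = 91.82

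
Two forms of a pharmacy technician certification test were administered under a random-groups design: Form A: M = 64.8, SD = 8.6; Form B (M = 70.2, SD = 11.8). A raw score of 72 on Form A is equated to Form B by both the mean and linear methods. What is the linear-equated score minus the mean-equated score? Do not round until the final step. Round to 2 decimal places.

2.68

Mean-equated: 72 + (70.2 − 64.8) = 77.40
Linear-equated: (11.8/8.6)(72 − 64.8) + 70.2 = 80.079
Difference = 80.079 − 77.40 = 2.68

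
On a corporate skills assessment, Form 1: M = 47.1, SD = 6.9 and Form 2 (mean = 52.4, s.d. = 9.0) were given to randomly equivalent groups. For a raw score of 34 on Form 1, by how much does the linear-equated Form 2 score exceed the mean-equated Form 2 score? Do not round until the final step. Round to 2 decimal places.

-3.99

Mean-equated: 34 + (52.4 − 47.1) = 39.30
Linear-equated: (9.0/6.9)(34 − 47.1) + 52.4 = 35.313
Difference = 35.313 − 39.30 = -3.99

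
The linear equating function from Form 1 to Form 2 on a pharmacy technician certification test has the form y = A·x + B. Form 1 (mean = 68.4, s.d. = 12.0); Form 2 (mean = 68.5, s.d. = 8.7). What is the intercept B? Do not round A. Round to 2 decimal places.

A = SD_Y / SD_X = 8.7 / 12.0 = 0.725000
B = M_Y − A·M_X = 68.5 − 0.725000 × 68.4 = 18.91

18.91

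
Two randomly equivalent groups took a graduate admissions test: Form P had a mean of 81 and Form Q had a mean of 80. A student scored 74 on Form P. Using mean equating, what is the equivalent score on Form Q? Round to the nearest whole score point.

73

Mean equating: y = x + (M_Y − M_X) = 74 + (80 − 81) = 73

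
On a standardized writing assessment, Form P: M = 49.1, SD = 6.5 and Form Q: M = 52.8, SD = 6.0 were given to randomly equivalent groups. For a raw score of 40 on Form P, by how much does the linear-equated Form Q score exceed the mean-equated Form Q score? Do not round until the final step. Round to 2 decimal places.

Mean-equated: 40 + (52.8 − 49.1) = 43.70
Linear-equated: (6.0/6.5)(40 − 49.1) + 52.8 = 44.400
Difference = 44.400 − 43.70 = 0.70

0.70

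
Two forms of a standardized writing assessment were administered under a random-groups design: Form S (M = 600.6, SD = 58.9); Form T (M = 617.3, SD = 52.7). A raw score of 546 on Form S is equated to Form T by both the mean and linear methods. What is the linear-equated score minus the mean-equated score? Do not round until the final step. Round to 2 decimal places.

Mean-equated: 546 + (617.3 − 600.6) = 562.70
Linear-equated: (52.7/58.9)(546 − 600.6) + 617.3 = 568.447
Difference = 568.447 − 562.70 = 5.75

5.75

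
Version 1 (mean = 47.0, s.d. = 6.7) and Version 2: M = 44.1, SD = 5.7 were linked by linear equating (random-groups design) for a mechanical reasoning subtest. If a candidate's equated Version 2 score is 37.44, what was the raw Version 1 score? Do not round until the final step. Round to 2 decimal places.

39.17

Invert y = (SD_Y/SD_X)(x − M_X) + M_Y:
x = (SD_X/SD_Y)(y − M_Y) + M_X = (6.7/5.7)(37.44 − 44.1) + 47.0
x = 1.175439 × -6.660 + 47.0 = 39.17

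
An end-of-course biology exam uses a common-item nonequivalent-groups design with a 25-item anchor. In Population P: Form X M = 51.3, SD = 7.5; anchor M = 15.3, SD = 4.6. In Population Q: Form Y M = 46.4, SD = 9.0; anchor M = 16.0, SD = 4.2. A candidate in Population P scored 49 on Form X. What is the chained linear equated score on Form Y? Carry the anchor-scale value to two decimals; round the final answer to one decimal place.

Form X → anchor (Population P): v = (4.6/7.5)(49 − 51.3) + 15.3 = 13.89
anchor → Form Y (Population Q): y = (9.0/4.2)(13.89 − 16.0) + 46.4 = 41.9

41.9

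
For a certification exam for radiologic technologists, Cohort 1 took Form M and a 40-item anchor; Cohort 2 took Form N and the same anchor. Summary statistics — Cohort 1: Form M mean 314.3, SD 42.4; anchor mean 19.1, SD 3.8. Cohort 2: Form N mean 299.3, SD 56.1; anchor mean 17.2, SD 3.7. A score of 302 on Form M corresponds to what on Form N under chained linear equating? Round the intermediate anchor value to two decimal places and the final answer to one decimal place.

311.4

Form M → anchor (Cohort 1): v = (3.8/42.4)(302 − 314.3) + 19.1 = 18.00
anchor → Form N (Cohort 2): y = (56.1/3.7)(18.00 − 17.2) + 299.3 = 311.4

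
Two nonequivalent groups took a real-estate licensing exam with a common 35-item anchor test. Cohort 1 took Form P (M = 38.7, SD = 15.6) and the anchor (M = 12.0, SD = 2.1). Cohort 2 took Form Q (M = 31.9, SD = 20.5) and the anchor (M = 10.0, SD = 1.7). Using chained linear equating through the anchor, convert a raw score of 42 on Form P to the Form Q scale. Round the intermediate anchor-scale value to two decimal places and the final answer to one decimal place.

61.3

Form P → anchor (Cohort 1): v = (2.1/15.6)(42 − 38.7) + 12.0 = 12.44
anchor → Form Q (Cohort 2): y = (20.5/1.7)(12.44 − 10.0) + 31.9 = 61.3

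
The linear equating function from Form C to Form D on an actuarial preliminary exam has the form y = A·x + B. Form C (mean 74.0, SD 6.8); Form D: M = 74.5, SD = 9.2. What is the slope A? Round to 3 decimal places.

1.353

A = SD_Y / SD_X = 9.2 / 6.8 = 1.353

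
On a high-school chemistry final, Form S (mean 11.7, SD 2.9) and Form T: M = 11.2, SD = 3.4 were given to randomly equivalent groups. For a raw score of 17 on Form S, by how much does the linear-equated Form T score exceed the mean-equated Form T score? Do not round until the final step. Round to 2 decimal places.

0.91

Mean-equated: 17 + (11.2 − 11.7) = 16.50
Linear-equated: (3.4/2.9)(17 − 11.7) + 11.2 = 17.414
Difference = 17.414 − 16.50 = 0.91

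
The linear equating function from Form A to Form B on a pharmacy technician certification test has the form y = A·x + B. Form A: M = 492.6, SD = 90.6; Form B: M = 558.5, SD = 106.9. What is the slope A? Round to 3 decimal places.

1.180

A = SD_Y / SD_X = 106.9 / 90.6 = 1.180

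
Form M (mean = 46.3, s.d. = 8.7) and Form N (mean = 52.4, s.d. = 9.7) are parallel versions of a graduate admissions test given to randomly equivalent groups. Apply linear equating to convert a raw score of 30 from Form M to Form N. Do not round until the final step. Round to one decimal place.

34.2

Linear equating: y = (SD_Y/SD_X)(x − M_X) + M_Y
y = (9.7/8.7)(30 − 46.3) + 52.4
y = 1.114943 × -16.3 + 52.4 = -18.1736 + 52.4 = 34.2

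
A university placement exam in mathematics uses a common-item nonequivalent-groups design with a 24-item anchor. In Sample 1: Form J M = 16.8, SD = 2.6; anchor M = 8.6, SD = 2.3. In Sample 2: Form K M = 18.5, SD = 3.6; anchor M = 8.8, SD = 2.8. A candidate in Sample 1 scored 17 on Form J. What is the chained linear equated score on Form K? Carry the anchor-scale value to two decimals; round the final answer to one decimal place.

18.5

Form J → anchor (Sample 1): v = (2.3/2.6)(17 − 16.8) + 8.6 = 8.78
anchor → Form K (Sample 2): y = (3.6/2.8)(8.78 − 8.8) + 18.5 = 18.5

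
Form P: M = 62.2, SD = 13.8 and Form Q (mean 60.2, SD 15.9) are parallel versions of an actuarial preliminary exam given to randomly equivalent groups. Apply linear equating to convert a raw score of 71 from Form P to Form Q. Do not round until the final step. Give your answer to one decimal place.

70.3

Linear equating: y = (SD_Y/SD_X)(x − M_X) + M_Y
y = (15.9/13.8)(71 − 62.2) + 60.2
y = 1.152174 × 8.8 + 60.2 = 10.1391 + 60.2 = 70.3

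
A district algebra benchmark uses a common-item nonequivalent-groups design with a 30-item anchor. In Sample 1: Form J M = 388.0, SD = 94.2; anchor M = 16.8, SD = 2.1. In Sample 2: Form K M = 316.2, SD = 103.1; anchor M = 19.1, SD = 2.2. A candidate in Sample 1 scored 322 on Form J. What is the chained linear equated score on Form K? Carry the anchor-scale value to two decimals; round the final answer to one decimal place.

Form J → anchor (Sample 1): v = (2.1/94.2)(322 − 388.0) + 16.8 = 15.33
anchor → Form K (Sample 2): y = (103.1/2.2)(15.33 − 19.1) + 316.2 = 139.5

139.5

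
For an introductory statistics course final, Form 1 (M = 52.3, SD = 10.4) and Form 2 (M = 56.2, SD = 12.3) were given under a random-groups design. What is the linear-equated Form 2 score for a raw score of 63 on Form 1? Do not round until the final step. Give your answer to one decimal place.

Linear equating: y = (SD_Y/SD_X)(x − M_X) + M_Y
y = (12.3/10.4)(63 − 52.3) + 56.2
y = 1.182692 × 10.7 + 56.2 = 12.6548 + 56.2 = 68.9

68.9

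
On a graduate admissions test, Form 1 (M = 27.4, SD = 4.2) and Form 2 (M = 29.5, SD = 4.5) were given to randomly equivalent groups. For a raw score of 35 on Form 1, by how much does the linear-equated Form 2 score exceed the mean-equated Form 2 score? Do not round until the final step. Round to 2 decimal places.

Mean-equated: 35 + (29.5 − 27.4) = 37.10
Linear-equated: (4.5/4.2)(35 − 27.4) + 29.5 = 37.643
Difference = 37.643 − 37.10 = 0.54

0.54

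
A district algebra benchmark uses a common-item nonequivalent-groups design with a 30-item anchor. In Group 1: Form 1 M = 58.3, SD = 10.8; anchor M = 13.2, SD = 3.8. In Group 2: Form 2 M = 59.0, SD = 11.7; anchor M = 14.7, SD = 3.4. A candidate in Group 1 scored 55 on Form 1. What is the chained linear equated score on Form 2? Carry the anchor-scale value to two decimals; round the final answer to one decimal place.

Form 1 → anchor (Group 1): v = (3.8/10.8)(55 − 58.3) + 13.2 = 12.04
anchor → Form 2 (Group 2): y = (11.7/3.4)(12.04 − 14.7) + 59.0 = 49.8

49.8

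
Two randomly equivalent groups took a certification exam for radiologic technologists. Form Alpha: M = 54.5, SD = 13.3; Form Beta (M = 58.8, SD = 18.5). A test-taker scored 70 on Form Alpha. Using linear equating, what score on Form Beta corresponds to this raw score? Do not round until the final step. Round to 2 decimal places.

Linear equating: y = (SD_Y/SD_X)(x − M_X) + M_Y
y = (18.5/13.3)(70 − 54.5) + 58.8
y = 1.390977 × 15.5 + 58.8 = 21.5602 + 58.8 = 80.36

80.36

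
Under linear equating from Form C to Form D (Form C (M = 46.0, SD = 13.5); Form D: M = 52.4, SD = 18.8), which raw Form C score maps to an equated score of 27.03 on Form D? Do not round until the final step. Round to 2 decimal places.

27.78

Invert y = (SD_Y/SD_X)(x − M_X) + M_Y:
x = (SD_X/SD_Y)(y − M_Y) + M_X = (13.5/18.8)(27.03 − 52.4) + 46.0
x = 0.718085 × -25.370 + 46.0 = 27.78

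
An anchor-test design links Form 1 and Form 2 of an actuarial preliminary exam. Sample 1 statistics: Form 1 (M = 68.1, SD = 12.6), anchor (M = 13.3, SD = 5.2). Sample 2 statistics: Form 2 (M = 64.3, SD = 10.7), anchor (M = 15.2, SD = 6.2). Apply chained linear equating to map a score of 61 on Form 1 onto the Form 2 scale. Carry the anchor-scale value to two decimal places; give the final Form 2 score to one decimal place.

56.0

Form 1 → anchor (Sample 1): v = (5.2/12.6)(61 − 68.1) + 13.3 = 10.37
anchor → Form 2 (Sample 2): y = (10.7/6.2)(10.37 − 15.2) + 64.3 = 56.0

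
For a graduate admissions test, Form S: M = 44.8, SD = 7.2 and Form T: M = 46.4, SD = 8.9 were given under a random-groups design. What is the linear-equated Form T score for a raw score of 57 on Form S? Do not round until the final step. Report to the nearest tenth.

61.5

Linear equating: y = (SD_Y/SD_X)(x − M_X) + M_Y
y = (8.9/7.2)(57 − 44.8) + 46.4
y = 1.236111 × 12.2 + 46.4 = 15.0806 + 46.4 = 61.5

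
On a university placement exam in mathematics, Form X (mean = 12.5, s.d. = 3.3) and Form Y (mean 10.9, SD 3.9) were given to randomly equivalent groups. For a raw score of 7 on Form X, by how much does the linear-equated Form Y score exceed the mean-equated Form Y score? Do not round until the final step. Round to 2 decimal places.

-1.00

Mean-equated: 7 + (10.9 − 12.5) = 5.40
Linear-equated: (3.9/3.3)(7 − 12.5) + 10.9 = 4.400
Difference = 4.400 − 5.40 = -1.00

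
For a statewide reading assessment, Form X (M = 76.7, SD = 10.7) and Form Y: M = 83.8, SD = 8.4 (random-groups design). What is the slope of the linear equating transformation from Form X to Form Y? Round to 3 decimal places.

0.785

A = SD_Y / SD_X = 8.4 / 10.7 = 0.785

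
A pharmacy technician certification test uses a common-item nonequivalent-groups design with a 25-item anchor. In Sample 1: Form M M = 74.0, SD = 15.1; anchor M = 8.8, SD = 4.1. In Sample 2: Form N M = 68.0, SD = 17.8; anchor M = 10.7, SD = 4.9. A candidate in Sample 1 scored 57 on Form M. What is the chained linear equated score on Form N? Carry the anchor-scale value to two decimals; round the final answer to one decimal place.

44.3

Form M → anchor (Sample 1): v = (4.1/15.1)(57 − 74.0) + 8.8 = 4.18
anchor → Form N (Sample 2): y = (17.8/4.9)(4.18 − 10.7) + 68.0 = 44.3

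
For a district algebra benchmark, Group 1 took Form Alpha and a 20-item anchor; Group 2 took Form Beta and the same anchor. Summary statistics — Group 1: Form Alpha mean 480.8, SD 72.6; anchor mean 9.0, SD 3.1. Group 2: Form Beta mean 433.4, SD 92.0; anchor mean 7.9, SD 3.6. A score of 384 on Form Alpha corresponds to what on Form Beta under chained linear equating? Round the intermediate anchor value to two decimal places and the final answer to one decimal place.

Form Alpha → anchor (Group 1): v = (3.1/72.6)(384 − 480.8) + 9.0 = 4.87
anchor → Form Beta (Group 2): y = (92.0/3.6)(4.87 − 7.9) + 433.4 = 356.0

356.0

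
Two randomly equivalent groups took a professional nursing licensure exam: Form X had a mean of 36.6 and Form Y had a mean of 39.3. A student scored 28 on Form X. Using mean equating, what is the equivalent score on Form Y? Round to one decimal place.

30.7

Mean equating: y = x + (M_Y − M_X) = 28 + (39.3 − 36.6) = 30.7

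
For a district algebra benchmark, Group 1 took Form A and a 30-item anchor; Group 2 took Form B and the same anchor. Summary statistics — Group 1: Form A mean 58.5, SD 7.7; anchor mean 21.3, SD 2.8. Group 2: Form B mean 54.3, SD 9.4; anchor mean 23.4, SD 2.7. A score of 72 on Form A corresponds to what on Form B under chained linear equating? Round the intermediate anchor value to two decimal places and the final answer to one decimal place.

Form A → anchor (Group 1): v = (2.8/7.7)(72 − 58.5) + 21.3 = 26.21
anchor → Form B (Group 2): y = (9.4/2.7)(26.21 − 23.4) + 54.3 = 64.1

64.1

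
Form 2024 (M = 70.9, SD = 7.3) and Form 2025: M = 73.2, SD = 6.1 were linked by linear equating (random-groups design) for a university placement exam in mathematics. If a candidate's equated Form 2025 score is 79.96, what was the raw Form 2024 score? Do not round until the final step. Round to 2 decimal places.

78.99

Invert y = (SD_Y/SD_X)(x − M_X) + M_Y:
x = (SD_X/SD_Y)(y − M_Y) + M_X = (7.3/6.1)(79.96 − 73.2) + 70.9
x = 1.196721 × 6.760 + 70.9 = 78.99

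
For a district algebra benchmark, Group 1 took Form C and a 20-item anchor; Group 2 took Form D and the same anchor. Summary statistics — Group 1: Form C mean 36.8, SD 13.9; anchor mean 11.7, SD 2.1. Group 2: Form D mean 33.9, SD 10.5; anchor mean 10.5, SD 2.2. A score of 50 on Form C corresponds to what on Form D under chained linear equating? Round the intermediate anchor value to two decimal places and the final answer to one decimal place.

49.1

Form C → anchor (Group 1): v = (2.1/13.9)(50 − 36.8) + 11.7 = 13.69
anchor → Form D (Group 2): y = (10.5/2.2)(13.69 − 10.5) + 33.9 = 49.1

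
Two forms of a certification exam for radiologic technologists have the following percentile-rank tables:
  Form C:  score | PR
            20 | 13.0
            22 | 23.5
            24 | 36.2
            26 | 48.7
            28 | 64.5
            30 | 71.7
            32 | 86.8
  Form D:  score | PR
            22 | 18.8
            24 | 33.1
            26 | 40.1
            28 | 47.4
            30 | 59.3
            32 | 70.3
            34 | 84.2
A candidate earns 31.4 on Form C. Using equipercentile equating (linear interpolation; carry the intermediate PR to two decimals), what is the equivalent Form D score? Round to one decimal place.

33.7

PR of 31.4 on Form C: 71.7 + (31.4 − 30)/(32 − 30) × (86.8 − 71.7) = 82.27
On Form D, PR 82.27 falls between score 32 (PR 70.3) and 34 (PR 84.2).
Interpolate: 32 + (82.27 − 70.3)/(84.2 − 70.3) × (34 − 32) = 33.7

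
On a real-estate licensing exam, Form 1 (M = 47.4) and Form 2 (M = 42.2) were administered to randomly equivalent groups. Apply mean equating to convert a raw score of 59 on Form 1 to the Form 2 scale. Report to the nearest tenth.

53.8

Mean equating: y = x + (M_Y − M_X) = 59 + (42.2 − 47.4) = 53.8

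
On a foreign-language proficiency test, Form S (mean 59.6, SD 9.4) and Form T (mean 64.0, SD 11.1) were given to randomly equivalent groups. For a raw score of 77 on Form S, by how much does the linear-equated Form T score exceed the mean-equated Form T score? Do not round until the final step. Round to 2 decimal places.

3.15

Mean-equated: 77 + (64.0 − 59.6) = 81.40
Linear-equated: (11.1/9.4)(77 − 59.6) + 64.0 = 84.547
Difference = 84.547 − 81.40 = 3.15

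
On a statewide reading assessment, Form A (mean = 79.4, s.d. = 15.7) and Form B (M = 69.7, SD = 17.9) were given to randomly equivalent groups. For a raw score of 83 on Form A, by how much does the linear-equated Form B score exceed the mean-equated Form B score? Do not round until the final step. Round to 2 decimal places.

0.50

Mean-equated: 83 + (69.7 − 79.4) = 73.30
Linear-equated: (17.9/15.7)(83 − 79.4) + 69.7 = 73.804
Difference = 73.804 − 73.30 = 0.50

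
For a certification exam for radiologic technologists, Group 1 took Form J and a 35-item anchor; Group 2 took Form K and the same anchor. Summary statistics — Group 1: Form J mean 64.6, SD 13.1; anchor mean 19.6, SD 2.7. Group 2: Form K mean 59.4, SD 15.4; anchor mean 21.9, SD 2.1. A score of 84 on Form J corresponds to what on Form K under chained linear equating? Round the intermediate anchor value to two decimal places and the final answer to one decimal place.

71.9

Form J → anchor (Group 1): v = (2.7/13.1)(84 − 64.6) + 19.6 = 23.60
anchor → Form K (Group 2): y = (15.4/2.1)(23.60 − 21.9) + 59.4 = 71.9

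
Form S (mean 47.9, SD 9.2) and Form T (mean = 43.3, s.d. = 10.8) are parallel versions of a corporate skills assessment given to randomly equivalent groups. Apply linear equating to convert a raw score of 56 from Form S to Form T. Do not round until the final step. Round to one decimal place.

Linear equating: y = (SD_Y/SD_X)(x − M_X) + M_Y
y = (10.8/9.2)(56 − 47.9) + 43.3
y = 1.173913 × 8.1 + 43.3 = 9.5087 + 43.3 = 52.8

52.8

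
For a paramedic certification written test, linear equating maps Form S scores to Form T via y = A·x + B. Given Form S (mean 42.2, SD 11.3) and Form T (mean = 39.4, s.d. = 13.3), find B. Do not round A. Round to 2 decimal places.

-10.27

A = SD_Y / SD_X = 13.3 / 11.3 = 1.176991
B = M_Y − A·M_X = 39.4 − 1.176991 × 42.2 = -10.27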